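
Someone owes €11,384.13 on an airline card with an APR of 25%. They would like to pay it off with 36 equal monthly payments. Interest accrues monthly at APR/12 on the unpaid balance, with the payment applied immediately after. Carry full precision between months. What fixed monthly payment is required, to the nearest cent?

Monthly rate r = 25%/12 = 2.08333% = 0.0208333.
Level-payment amortization: P = B₀·r / (1 − (1+r)^(−n)) = 11384.13·0.0208333 / (1 − 1.02083^(−36)).
Denominator 1 − (1+r)^(−36) = 0.523979491.
P = 237.169 / 0.523979491 ≈ 452.63.

€452.63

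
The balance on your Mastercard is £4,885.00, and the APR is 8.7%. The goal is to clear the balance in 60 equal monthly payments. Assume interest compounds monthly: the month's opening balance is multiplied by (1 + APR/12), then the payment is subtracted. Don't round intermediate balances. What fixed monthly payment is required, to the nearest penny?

£100.69

Monthly rate r = 8.7%/12 = 0.725% = 0.00725.
Level-payment amortization: P = B₀·r / (1 − (1+r)^(−n)) = 4885.00·0.00725 / (1 − 1.00725^(−60)).
Denominator 1 − (1+r)^(−60) = 0.351718787.
P = 35.4162 / 0.351718787 ≈ 100.69.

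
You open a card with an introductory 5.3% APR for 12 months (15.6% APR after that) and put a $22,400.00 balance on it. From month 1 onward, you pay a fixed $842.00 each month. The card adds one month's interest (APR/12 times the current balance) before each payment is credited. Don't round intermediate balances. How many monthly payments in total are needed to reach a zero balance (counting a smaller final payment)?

30 months

Promo months 1–12 at r₀ = 5.3%/12 = 0.00441667; months 13+ at r₁ = 15.6%/12 = 0.013.
After month 12: iterate B ← B·(1+r₀) − $842.00 for 12 months → $13,263.38.
Then at r₁ with $842.00/mo: n₂ = −ln(1 − r₁·B/P)/ln(1+r₁) ≈ 17.74 → 18 more payments.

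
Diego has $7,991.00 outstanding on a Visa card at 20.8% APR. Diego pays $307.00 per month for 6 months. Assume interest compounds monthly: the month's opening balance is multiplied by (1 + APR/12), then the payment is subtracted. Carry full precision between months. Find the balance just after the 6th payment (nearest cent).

Monthly rate r = 20.8%/12 = 1.73333% = 0.0173333.
Each month: B ← B·(1+r) − $307.00.
Month 1: interest $138.51; balance after payment $7,822.51.
Month 2: interest $135.59; balance after payment $7,651.10.
Month 3: interest $132.62; balance after payment $7,476.72.
Month 4: interest $129.60; balance after payment $7,299.32.
Month 5: interest $126.52; balance after payment $7,118.84.
Month 6: interest $123.39; balance after payment $6,935.23.

$6,935.23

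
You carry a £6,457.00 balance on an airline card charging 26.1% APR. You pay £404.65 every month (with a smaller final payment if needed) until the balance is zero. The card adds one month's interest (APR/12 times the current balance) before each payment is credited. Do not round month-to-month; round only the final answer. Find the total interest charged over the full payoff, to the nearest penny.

£1,560.32

Monthly rate r = 26.1%/12 = 2.175% = 0.02175.
Payoff takes n = ⌈−ln(1 − rB₀/P)/ln(1+r)⌉ = ⌈19.811⌉ = 20 payments; the last is £328.97.
Total paid = 19·£404.65 + £328.97 = £8,017.32.
Total interest = total paid − principal = £8,017.32 − £6,457.00 = £1,560.32.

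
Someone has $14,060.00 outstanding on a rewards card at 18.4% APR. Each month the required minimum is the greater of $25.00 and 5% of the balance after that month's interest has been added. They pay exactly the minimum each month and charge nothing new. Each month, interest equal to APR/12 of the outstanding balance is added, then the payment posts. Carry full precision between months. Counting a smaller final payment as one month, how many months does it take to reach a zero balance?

117 months

Monthly rate r = 18.4%/12 = 1.53333% = 0.0153333.
While 5% of the post-interest balance exceeds $25.00, each month B ← (B·(1+r))·(1 − 0.05), i.e. B shrinks by the factor (1+r)·0.95 = 0.96457.
This holds for months 1–93. Entering month 94 the balance is $490.78; 5% of the post-interest balance is now below $25.00, so the flat $25.00 minimum applies from here.
From month 94 a fixed $25.00 at rate r clears $490.78 in 24 more payments. Total: 93 + 24 = 117 months.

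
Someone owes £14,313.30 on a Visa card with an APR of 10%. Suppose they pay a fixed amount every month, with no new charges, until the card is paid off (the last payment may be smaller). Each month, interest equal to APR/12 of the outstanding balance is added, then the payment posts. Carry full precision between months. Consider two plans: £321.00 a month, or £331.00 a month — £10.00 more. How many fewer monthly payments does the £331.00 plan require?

Monthly rate r = 10%/12 = 0.833333% = 0.00833333.
At £321.00/mo: n = ⌈−ln(1 − rB₀/P)/ln(1+r)⌉ = 56 payments (last £313.88); total interest = total paid − £14,313.30 = £3,655.58.
At £331.00/mo: 54 payments (last £279.59); total interest £3,509.29.
Payments saved = 56 − 54 = 2.

2 fewer payments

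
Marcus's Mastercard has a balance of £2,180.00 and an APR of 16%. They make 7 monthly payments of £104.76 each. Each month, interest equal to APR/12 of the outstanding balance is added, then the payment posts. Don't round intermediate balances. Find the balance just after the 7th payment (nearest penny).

Monthly rate r = 16%/12 = 1.33333% = 0.0133333.
Each month: B ← B·(1+r) − £104.76.
Month 1: interest £29.07; balance after payment £2,104.31.
Month 2: interest £28.06; balance after payment £2,027.60.
Month 3: interest £27.03; balance after payment £1,949.88.
Month 4: interest £26.00; balance after payment £1,871.12.
Month 5: interest £24.95; balance after payment £1,791.31.
Month 6: interest £23.88; balance after payment £1,710.43.
Month 7: interest £22.81; balance after payment £1,628.48.

£1,628.48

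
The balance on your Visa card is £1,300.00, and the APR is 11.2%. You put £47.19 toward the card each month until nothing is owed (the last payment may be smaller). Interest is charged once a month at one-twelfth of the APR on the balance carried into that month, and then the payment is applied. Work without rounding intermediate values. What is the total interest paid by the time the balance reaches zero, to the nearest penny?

£209.75

Monthly rate r = 11.2%/12 = 0.933333% = 0.00933333.
Payoff takes n = ⌈−ln(1 − rB₀/P)/ln(1+r)⌉ = ⌈31.993⌉ = 32 payments; the last is £46.86.
Total paid = 31·£47.19 + £46.86 = £1,509.75.
Total interest = total paid − principal = £1,509.75 − £1,300.00 = £209.75.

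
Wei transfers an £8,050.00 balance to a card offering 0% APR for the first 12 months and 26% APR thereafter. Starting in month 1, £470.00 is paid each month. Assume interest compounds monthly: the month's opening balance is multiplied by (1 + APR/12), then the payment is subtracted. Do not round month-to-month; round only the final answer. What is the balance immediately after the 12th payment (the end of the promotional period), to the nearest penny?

£2,410.00

Promo months 1–12 at r₀ = 0%/12 = 0; months 13+ at r₁ = 26%/12 = 0.0216667.
After month 12 (no interest yet): B = £8,050.00 − 12·£470.00 = £2,410.00.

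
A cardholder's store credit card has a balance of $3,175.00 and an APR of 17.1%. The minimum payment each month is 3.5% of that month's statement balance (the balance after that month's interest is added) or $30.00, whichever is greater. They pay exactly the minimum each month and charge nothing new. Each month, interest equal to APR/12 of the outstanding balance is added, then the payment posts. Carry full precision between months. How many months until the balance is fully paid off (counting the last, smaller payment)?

Monthly rate r = 17.1%/12 = 1.425% = 0.01425.
While 3.5% of the post-interest balance exceeds $30.00, each month B ← (B·(1+r))·(1 − 0.035), i.e. B shrinks by the factor (1+r)·0.965 = 0.97875.
This holds for months 1–62. Entering month 63 the balance is $838.36; 3.5% of the post-interest balance is now below $30.00, so the flat $30.00 minimum applies from here.
From month 63 a fixed $30.00 at rate r clears $838.36 in 36 more payments. Total: 62 + 36 = 98 months.

98 months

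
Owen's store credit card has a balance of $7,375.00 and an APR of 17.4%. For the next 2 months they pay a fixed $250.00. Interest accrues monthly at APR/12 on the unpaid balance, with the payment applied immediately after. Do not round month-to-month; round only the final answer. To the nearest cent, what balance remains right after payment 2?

Monthly rate r = 17.4%/12 = 1.45% = 0.0145.
Each month: B ← B·(1+r) − $250.00.
Month 1: interest $106.94; balance after payment $7,231.94.
Month 2: interest $104.86; balance after payment $7,086.80.

$7,086.80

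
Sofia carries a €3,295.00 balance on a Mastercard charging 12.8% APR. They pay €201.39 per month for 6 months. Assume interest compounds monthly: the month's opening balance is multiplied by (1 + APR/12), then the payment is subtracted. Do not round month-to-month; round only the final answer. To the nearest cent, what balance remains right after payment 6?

€2,270.56

Monthly rate r = 12.8%/12 = 1.06667% = 0.0106667.
Each month: B ← B·(1+r) − €201.39.
Month 1: interest €35.15; balance after payment €3,128.76.
Month 2: interest €33.37; balance after payment €2,960.74.
Month 3: interest €31.58; balance after payment €2,790.93.
Month 4: interest €29.77; balance after payment €2,619.31.
Month 5: interest €27.94; balance after payment €2,445.86.
Month 6: interest €26.09; balance after payment €2,270.56.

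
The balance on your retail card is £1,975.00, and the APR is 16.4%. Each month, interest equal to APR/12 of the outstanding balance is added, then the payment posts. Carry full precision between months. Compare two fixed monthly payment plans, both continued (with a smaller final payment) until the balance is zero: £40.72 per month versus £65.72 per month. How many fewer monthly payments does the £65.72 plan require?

42 fewer payments

Monthly rate r = 16.4%/12 = 1.36667% = 0.0136667.
At £40.72/mo: n = ⌈−ln(1 − rB₀/P)/ln(1+r)⌉ = 81 payments (last £4.01); total interest = total paid − £1,975.00 = £1,286.61.
At £65.72/mo: 39 payments (last £63.03); total interest £585.39.
Payments saved = 81 − 39 = 42.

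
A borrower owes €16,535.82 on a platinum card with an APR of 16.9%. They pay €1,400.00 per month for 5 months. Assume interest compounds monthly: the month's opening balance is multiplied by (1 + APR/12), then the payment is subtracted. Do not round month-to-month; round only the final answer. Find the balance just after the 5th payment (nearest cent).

Monthly rate r = 16.9%/12 = 1.40833% = 0.0140833.
Each month: B ← B·(1+r) − €1,400.00.
Month 1: interest €232.88; balance after payment €15,368.70.
Month 2: interest €216.44; balance after payment €14,185.14.
Month 3: interest €199.77; balance after payment €12,984.92.
Month 4: interest €182.87; balance after payment €11,767.79.
Month 5: interest €165.73; balance after payment €10,533.52.

€10,533.52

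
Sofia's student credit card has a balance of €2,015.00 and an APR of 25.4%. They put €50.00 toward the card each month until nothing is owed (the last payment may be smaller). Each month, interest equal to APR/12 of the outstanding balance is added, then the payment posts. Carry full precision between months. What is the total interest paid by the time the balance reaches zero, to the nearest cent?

Monthly rate r = 25.4%/12 = 2.11667% = 0.0211667.
Payoff takes n = ⌈−ln(1 − rB₀/P)/ln(1+r)⌉ = ⌈91.543⌉ = 92 payments; the last is €27.28.
Total paid = 91·€50.00 + €27.28 = €4,577.28.
Total interest = total paid − principal = €4,577.28 − €2,015.00 = €2,562.28.

€2,562.28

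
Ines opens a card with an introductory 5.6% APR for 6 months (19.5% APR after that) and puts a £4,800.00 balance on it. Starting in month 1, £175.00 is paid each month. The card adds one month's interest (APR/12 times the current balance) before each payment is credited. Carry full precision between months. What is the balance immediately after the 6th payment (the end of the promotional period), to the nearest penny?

Promo months 1–6 at r₀ = 5.6%/12 = 0.00466667; months 7+ at r₁ = 19.5%/12 = 0.01625.
After month 6: iterate B ← B·(1+r₀) − £175.00 for 6 months → £3,873.65.

£3,873.65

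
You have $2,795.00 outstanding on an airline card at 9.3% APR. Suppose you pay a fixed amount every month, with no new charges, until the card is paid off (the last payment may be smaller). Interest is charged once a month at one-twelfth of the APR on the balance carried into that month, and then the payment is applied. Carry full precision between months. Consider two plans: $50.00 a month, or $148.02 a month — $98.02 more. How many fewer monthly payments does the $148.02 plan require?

Monthly rate r = 9.3%/12 = 0.775% = 0.00775.
At $50.00/mo: n = ⌈−ln(1 − rB₀/P)/ln(1+r)⌉ = 74 payments (last $27.40); total interest = total paid − $2,795.00 = $882.40.
At $148.02/mo: 21 payments (last $73.38); total interest $238.78.
Payments saved = 74 − 21 = 53.

53 fewer payments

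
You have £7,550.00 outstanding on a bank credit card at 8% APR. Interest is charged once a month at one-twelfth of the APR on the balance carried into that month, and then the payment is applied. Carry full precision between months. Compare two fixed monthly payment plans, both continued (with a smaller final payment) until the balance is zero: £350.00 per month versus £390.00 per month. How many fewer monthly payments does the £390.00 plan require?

3 fewer payments

Monthly rate r = 8%/12 = 0.666667% = 0.00666667.
At £350.00/mo: n = ⌈−ln(1 − rB₀/P)/ln(1+r)⌉ = 24 payments (last £128.69); total interest = total paid − £7,550.00 = £628.69.
At £390.00/mo: 21 payments (last £310.77); total interest £560.77.
Payments saved = 24 − 21 = 3.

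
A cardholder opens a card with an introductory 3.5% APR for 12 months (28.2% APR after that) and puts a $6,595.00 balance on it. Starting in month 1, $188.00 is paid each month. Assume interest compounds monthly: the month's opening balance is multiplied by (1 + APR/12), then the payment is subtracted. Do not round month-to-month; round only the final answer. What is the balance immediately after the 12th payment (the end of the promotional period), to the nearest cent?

Promo months 1–12 at r₀ = 3.5%/12 = 0.00291667; months 13+ at r₁ = 28.2%/12 = 0.0235.
After month 12: iterate B ← B·(1+r₀) − $188.00 for 12 months → $4,537.02.

$4,537.02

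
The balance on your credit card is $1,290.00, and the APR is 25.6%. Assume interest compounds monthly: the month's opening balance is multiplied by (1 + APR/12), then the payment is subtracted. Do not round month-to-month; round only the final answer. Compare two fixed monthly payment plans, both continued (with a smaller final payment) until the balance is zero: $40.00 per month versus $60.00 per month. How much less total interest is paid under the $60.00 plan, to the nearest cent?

Monthly rate r = 25.6%/12 = 2.13333% = 0.0213333.
At $40.00/mo: n = ⌈−ln(1 − rB₀/P)/ln(1+r)⌉ = 56 payments (last $7.19); total interest = total paid − $1,290.00 = $917.19.
At $60.00/mo: 30 payments (last $4.48); total interest $454.48.
Interest saved = $917.19 − $454.48 = $462.71.

$462.71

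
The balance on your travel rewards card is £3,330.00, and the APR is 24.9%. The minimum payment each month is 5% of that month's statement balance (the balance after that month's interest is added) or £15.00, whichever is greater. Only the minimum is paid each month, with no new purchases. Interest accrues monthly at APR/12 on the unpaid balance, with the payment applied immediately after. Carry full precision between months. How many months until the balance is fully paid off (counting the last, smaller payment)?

Monthly rate r = 24.9%/12 = 2.075% = 0.02075.
While 5% of the post-interest balance exceeds £15.00, each month B ← (B·(1+r))·(1 − 0.05), i.e. B shrinks by the factor (1+r)·0.95 = 0.96971.
This holds for months 1–79. Entering month 80 the balance is £293.25; 5% of the post-interest balance is now below £15.00, so the flat £15.00 minimum applies from here.
From month 80 a fixed £15.00 at rate r clears £293.25 in 26 more payments. Total: 79 + 26 = 105 months.

105 months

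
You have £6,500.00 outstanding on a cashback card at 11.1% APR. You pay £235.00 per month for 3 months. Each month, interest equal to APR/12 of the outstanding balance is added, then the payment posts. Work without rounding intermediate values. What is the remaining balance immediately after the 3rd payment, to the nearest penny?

Monthly rate r = 11.1%/12 = 0.925% = 0.00925.
Each month: B ← B·(1+r) − £235.00.
Month 1: interest £60.12; balance after payment £6,325.12.
Month 2: interest £58.51; balance after payment £6,148.63.
Month 3: interest £56.87; balance after payment £5,970.51.

£5,970.51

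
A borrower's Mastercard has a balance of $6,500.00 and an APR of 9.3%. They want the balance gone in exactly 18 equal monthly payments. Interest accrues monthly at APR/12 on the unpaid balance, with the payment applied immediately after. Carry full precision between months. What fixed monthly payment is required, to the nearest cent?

Monthly rate r = 9.3%/12 = 0.775% = 0.00775.
Level-payment amortization: P = B₀·r / (1 − (1+r)^(−n)) = 6500.00·0.00775 / (1 − 1.00775^(−18)).
Denominator 1 − (1+r)^(−18) = 0.129739089.
P = 50.375 / 0.129739089 ≈ 388.28.

$388.28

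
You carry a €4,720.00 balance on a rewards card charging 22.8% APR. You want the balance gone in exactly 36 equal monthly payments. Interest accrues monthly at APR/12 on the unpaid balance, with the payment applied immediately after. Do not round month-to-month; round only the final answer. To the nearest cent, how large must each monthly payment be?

Monthly rate r = 22.8%/12 = 1.9% = 0.019.
Level-payment amortization: P = B₀·r / (1 − (1+r)^(−n)) = 4720.00·0.019 / (1 − 1.019^(−36)).
Denominator 1 − (1+r)^(−36) = 0.492157111.
P = 89.68 / 0.492157111 ≈ 182.22.

€182.22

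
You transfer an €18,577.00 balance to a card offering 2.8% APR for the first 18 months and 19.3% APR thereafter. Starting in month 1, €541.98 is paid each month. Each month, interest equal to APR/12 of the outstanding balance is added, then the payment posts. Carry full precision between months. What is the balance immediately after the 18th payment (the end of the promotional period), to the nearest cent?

€9,421.35

Promo months 1–18 at r₀ = 2.8%/12 = 0.00233333; months 19+ at r₁ = 19.3%/12 = 0.0160833.
After month 18: iterate B ← B·(1+r₀) − €541.98 for 18 months → €9,421.35.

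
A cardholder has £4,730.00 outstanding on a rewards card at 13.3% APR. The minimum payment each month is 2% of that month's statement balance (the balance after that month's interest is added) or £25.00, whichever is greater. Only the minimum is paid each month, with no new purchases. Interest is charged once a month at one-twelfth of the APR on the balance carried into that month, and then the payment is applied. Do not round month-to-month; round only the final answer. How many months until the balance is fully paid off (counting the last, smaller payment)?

Monthly rate r = 13.3%/12 = 1.10833% = 0.0110833.
While 2% of the post-interest balance exceeds £25.00, each month B ← (B·(1+r))·(1 − 0.02), i.e. B shrinks by the factor (1+r)·0.98 = 0.99086.
This holds for months 1–147. Entering month 148 the balance is £1,226.81; 2% of the post-interest balance is now below £25.00, so the flat £25.00 minimum applies from here.
From month 148 a fixed £25.00 at rate r clears £1,226.81 in 72 more payments. Total: 147 + 72 = 219 months.

219 months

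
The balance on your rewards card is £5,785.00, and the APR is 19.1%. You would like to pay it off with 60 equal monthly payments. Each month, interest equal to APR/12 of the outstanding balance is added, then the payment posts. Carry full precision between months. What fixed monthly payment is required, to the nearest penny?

£150.38

Monthly rate r = 19.1%/12 = 1.59167% = 0.0159167.
Level-payment amortization: P = B₀·r / (1 − (1+r)^(−n)) = 5785.00·0.0159167 / (1 − 1.01592^(−60)).
Denominator 1 − (1+r)^(−60) = 0.612282962.
P = 92.0779 / 0.612282962 ≈ 150.38.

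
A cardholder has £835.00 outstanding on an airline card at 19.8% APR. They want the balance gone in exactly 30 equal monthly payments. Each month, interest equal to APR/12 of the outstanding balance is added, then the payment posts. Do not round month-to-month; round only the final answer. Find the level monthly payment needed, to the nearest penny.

Monthly rate r = 19.8%/12 = 1.65% = 0.0165.
Level-payment amortization: P = B₀·r / (1 − (1+r)^(−n)) = 835.00·0.0165 / (1 − 1.0165^(−30)).
Denominator 1 − (1+r)^(−30) = 0.387961826.
P = 13.7775 / 0.387961826 ≈ 35.51.

£35.51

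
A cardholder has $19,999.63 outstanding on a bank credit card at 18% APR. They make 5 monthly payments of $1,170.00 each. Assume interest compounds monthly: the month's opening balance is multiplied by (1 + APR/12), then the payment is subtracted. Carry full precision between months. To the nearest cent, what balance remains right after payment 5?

Monthly rate r = 18%/12 = 1.5% = 0.015.
Each month: B ← B·(1+r) − $1,170.00.
Month 1: interest $299.99; balance after payment $19,129.62.
Month 2: interest $286.94; balance after payment $18,246.57.
Month 3: interest $273.70; balance after payment $17,350.27.
Month 4: interest $260.25; balance after payment $16,440.52.
Month 5: interest $246.61; balance after payment $15,517.13.

$15,517.13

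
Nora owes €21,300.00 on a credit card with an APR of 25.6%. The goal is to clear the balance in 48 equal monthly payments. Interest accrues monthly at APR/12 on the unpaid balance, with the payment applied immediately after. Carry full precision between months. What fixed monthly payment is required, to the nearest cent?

Monthly rate r = 25.6%/12 = 2.13333% = 0.0213333.
Level-payment amortization: P = B₀·r / (1 − (1+r)^(−n)) = 21300.00·0.0213333 / (1 − 1.02133^(−48)).
Denominator 1 − (1+r)^(−48) = 0.636955635.
P = 454.4 / 0.636955635 ≈ 713.39.

€713.39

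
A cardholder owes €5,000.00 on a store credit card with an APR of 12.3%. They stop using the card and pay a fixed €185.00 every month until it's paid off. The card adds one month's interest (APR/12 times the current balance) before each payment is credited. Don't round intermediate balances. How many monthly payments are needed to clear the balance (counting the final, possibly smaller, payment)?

32 months

Monthly rate r = 12.3%/12 = 1.025% = 0.01025.
Recurrence: B ← B·(1+r) − €185.00.
Month 1: interest €51.25; balance after payment €4,866.25.
Month 2: interest €49.88; balance after payment €4,731.13.
Closed form: n = −ln(1 − rB₀/P)/ln(1+r) = −ln(0.72297)/ln(1.01025) ≈ 31.809, so the balance reaches zero during payment 32.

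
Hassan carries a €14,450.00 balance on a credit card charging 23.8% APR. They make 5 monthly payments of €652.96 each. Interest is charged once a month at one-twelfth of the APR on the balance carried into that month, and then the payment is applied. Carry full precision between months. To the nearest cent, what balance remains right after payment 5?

Monthly rate r = 23.8%/12 = 1.98333% = 0.0198333.
Each month: B ← B·(1+r) − €652.96.
Month 1: interest €286.59; balance after payment €14,083.63.
Month 2: interest €279.33; balance after payment €13,710.00.
Month 3: interest €271.91; balance after payment €13,328.95.
Month 4: interest €264.36; balance after payment €12,940.35.
Month 5: interest €256.65; balance after payment €12,544.04.

€12,544.04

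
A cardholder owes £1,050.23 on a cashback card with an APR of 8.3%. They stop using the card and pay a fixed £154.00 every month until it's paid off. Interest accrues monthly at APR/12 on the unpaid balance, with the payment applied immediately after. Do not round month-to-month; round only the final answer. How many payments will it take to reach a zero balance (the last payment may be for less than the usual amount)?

8 payments

Monthly rate r = 8.3%/12 = 0.691667% = 0.00691667.
Recurrence: B ← B·(1+r) − £154.00.
Month 1: interest £7.26; balance after payment £903.49.
Month 2: interest £6.25; balance after payment £755.74.
Closed form: n = −ln(1 − rB₀/P)/ln(1+r) = −ln(0.95283)/ln(1.00692) ≈ 7.010, so the balance reaches zero during payment 8.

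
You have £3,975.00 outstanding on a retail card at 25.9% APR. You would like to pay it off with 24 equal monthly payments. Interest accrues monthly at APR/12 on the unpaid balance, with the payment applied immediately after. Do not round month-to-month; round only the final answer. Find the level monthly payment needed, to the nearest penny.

£213.95

Monthly rate r = 25.9%/12 = 2.15833% = 0.0215833.
Level-payment amortization: P = B₀·r / (1 − (1+r)^(−n)) = 3975.00·0.0215833 / (1 − 1.02158^(−24)).
Denominator 1 − (1+r)^(−24) = 0.400997239.
P = 85.7938 / 0.400997239 ≈ 213.95.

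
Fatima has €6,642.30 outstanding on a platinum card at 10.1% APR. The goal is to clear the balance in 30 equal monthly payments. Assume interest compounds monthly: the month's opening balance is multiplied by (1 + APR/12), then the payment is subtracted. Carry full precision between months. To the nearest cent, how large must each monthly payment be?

Monthly rate r = 10.1%/12 = 0.841667% = 0.00841667.
Level-payment amortization: P = B₀·r / (1 − (1+r)^(−n)) = 6642.30·0.00841667 / (1 − 1.00842^(−30)).
Denominator 1 − (1+r)^(−30) = 0.222322466.
P = 55.906 / 0.222322466 ≈ 251.46.

€251.46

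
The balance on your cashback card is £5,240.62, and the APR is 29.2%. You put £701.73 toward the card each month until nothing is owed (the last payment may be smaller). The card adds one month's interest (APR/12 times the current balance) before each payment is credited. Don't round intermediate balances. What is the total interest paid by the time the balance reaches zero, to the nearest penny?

£615.06

Monthly rate r = 29.2%/12 = 2.43333% = 0.0243333.
Payoff takes n = ⌈−ln(1 − rB₀/P)/ln(1+r)⌉ = ⌈8.342⌉ = 9 payments; the last is £241.84.
Total paid = 8·£701.73 + £241.84 = £5,855.68.
Total interest = total paid − principal = £5,855.68 − £5,240.62 = £615.06.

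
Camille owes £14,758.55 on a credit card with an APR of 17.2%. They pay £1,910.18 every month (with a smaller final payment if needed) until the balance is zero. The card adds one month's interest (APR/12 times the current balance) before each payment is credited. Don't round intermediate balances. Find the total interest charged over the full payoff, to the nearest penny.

£997.40

Monthly rate r = 17.2%/12 = 1.43333% = 0.0143333.
Payoff takes n = ⌈−ln(1 − rB₀/P)/ln(1+r)⌉ = ⌈8.247⌉ = 9 payments; the last is £474.51.
Total paid = 8·£1,910.18 + £474.51 = £15,755.95.
Total interest = total paid − principal = £15,755.95 − £14,758.55 = £997.40.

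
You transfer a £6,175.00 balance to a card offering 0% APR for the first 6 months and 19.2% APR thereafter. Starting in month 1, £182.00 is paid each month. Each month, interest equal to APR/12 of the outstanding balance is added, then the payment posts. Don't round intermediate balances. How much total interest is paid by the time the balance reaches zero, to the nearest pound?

£1,707

Promo months 1–6 at r₀ = 0%/12 = 0; months 7+ at r₁ = 19.2%/12 = 0.016.
After month 6 (no interest yet): B = £6,175.00 − 6·£182.00 = £5,083.00.
Then at r₁ with £182.00/mo: n₂ = −ln(1 − r₁·B/P)/ln(1+r₁) ≈ 37.30 → 38 more payments.
Total paid = 43·£182.00 + £55.63 = £7,881.63; interest = £7,881.63 − £6,175.00 = £1,706.63.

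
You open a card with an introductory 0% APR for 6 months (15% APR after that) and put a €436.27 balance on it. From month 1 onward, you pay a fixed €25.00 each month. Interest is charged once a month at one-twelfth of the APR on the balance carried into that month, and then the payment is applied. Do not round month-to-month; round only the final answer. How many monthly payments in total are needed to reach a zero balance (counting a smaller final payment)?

Promo months 1–6 at r₀ = 0%/12 = 0; months 7+ at r₁ = 15%/12 = 0.0125.
After month 6 (no interest yet): B = €436.27 − 6·€25.00 = €286.27.
Then at r₁ with €25.00/mo: n₂ = −ln(1 − r₁·B/P)/ln(1+r₁) ≈ 12.44 → 13 more payments.

19 payments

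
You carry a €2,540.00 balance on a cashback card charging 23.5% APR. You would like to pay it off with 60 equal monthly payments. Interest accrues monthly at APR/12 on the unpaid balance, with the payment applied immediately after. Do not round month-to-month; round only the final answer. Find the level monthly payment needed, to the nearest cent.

Monthly rate r = 23.5%/12 = 1.95833% = 0.0195833.
Level-payment amortization: P = B₀·r / (1 − (1+r)^(−n)) = 2540.00·0.0195833 / (1 − 1.01958^(−60)).
Denominator 1 − (1+r)^(−60) = 0.687653717.
P = 49.7417 / 0.687653717 ≈ 72.34.

€72.34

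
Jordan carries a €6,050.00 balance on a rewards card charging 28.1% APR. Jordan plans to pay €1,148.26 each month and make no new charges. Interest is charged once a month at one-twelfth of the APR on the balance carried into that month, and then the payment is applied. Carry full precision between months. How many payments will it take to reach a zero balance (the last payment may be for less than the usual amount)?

6 payments

Monthly rate r = 28.1%/12 = 2.34167% = 0.0234167.
Recurrence: B ← B·(1+r) − €1,148.26.
Month 1: interest €141.67; balance after payment €5,043.41.
Month 2: interest €118.10; balance after payment €4,013.25.
Month 3: interest €93.98; balance after payment €2,958.97.
Month 4: interest €69.29; balance after payment €1,880.00.
Month 5: interest €44.02; balance after payment €775.76.
Month 6: interest €18.17; balance after payment €0.00.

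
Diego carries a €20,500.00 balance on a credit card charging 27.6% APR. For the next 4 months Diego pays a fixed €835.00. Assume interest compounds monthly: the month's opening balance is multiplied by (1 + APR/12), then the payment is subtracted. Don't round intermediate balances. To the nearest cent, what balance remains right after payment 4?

Monthly rate r = 27.6%/12 = 2.3% = 0.023.
Each month: B ← B·(1+r) − €835.00.
Month 1: interest €471.50; balance after payment €20,136.50.
Month 2: interest €463.14; balance after payment €19,764.64.
Month 3: interest €454.59; balance after payment €19,384.23.
Month 4: interest €445.84; balance after payment €18,995.06.

€18,995.06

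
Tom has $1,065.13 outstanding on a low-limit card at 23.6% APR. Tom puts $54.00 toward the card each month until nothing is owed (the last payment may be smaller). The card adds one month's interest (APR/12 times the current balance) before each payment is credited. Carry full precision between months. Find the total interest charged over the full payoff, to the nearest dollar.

$296

Monthly rate r = 23.6%/12 = 1.96667% = 0.0196667.
Payoff takes n = ⌈−ln(1 − rB₀/P)/ln(1+r)⌉ = ⌈25.205⌉ = 26 payments; the last is $11.16.
Total paid = 25·$54.00 + $11.16 = $1,361.16.
Total interest = total paid − principal = $1,361.16 − $1,065.13 = $296.03.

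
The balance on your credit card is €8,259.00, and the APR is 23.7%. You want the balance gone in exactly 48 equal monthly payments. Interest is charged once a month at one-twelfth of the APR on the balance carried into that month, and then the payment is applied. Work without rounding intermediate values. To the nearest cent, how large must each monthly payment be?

€267.89

Monthly rate r = 23.7%/12 = 1.975% = 0.01975.
Level-payment amortization: P = B₀·r / (1 − (1+r)^(−n)) = 8259.00·0.01975 / (1 − 1.01975^(−48)).
Denominator 1 − (1+r)^(−48) = 0.608887471.
P = 163.115 / 0.608887471 ≈ 267.89.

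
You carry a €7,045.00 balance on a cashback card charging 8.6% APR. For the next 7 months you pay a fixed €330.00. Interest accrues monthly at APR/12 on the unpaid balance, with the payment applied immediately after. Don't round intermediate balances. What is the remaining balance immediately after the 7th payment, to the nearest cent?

Monthly rate r = 8.6%/12 = 0.716667% = 0.00716667.
Each month: B ← B·(1+r) − €330.00.
Month 1: interest €50.49; balance after payment €6,765.49.
Month 2: interest €48.49; balance after payment €6,483.98.
Month 3: interest €46.47; balance after payment €6,200.44.
Month 4: interest €44.44; balance after payment €5,914.88.
Month 5: interest €42.39; balance after payment €5,627.27.
Month 6: interest €40.33; balance after payment €5,337.60.
Month 7: interest €38.25; balance after payment €5,045.85.

€5,045.85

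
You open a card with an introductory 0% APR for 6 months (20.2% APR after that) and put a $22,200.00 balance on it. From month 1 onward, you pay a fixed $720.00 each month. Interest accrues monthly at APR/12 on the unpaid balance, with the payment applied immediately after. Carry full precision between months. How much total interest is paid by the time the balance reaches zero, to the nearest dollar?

$5,470

Promo months 1–6 at r₀ = 0%/12 = 0; months 7+ at r₁ = 20.2%/12 = 0.0168333.
After month 6 (no interest yet): B = $22,200.00 − 6·$720.00 = $17,880.00.
Then at r₁ with $720.00/mo: n₂ = −ln(1 − r₁·B/P)/ln(1+r₁) ≈ 32.43 → 33 more payments.
Total paid = 38·$720.00 + $309.84 = $27,669.84; interest = $27,669.84 − $22,200.00 = $5,469.84.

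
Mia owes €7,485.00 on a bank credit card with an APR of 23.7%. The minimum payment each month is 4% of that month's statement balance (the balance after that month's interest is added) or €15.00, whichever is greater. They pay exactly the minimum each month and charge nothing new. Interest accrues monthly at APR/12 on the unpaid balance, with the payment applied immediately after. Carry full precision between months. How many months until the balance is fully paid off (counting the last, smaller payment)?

Monthly rate r = 23.7%/12 = 1.975% = 0.01975.
While 4% of the post-interest balance exceeds €15.00, each month B ← (B·(1+r))·(1 − 0.04), i.e. B shrinks by the factor (1+r)·0.96 = 0.97896.
This holds for months 1–142. Entering month 143 the balance is €365.44; 4% of the post-interest balance is now below €15.00, so the flat €15.00 minimum applies from here.
From month 143 a fixed €15.00 at rate r clears €365.44 in 34 more payments. Total: 142 + 34 = 176 months.

176 months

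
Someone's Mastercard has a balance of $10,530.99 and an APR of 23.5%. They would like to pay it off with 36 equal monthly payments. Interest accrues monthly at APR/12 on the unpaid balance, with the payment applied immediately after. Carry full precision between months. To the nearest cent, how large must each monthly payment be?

Monthly rate r = 23.5%/12 = 1.95833% = 0.0195833.
Level-payment amortization: P = B₀·r / (1 − (1+r)^(−n)) = 10530.99·0.0195833 / (1 − 1.01958^(−36)).
Denominator 1 − (1+r)^(−36) = 0.502512922.
P = 206.232 / 0.502512922 ≈ 410.40.

$410.40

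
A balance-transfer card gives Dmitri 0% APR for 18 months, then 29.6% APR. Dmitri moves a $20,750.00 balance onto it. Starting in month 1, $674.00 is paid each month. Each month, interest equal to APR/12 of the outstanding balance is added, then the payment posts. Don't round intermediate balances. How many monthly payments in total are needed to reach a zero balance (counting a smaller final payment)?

34 months

Promo months 1–18 at r₀ = 0%/12 = 0; months 19+ at r₁ = 29.6%/12 = 0.0246667.
After month 18 (no interest yet): B = $20,750.00 − 18·$674.00 = $8,618.00.
Then at r₁ with $674.00/mo: n₂ = −ln(1 − r₁·B/P)/ln(1+r₁) ≈ 15.55 → 16 more payments.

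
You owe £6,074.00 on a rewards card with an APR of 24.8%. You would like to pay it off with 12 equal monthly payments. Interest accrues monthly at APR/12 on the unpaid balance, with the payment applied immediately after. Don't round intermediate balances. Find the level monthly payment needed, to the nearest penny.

£576.71

Monthly rate r = 24.8%/12 = 2.06667% = 0.0206667.
Level-payment amortization: P = B₀·r / (1 − (1+r)^(−n)) = 6074.00·0.0206667 / (1 − 1.02067^(−12)).
Denominator 1 − (1+r)^(−12) = 0.217664892.
P = 125.529 / 0.217664892 ≈ 576.71.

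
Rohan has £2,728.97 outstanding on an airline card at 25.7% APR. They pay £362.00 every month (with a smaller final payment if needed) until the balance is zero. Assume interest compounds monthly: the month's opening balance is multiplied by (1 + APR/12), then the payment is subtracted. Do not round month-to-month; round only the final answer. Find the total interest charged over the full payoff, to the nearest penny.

£279.89

Monthly rate r = 25.7%/12 = 2.14167% = 0.0214167.
Payoff takes n = ⌈−ln(1 − rB₀/P)/ln(1+r)⌉ = ⌈8.309⌉ = 9 payments; the last is £112.86.
Total paid = 8·£362.00 + £112.86 = £3,008.86.
Total interest = total paid − principal = £3,008.86 − £2,728.97 = £279.89.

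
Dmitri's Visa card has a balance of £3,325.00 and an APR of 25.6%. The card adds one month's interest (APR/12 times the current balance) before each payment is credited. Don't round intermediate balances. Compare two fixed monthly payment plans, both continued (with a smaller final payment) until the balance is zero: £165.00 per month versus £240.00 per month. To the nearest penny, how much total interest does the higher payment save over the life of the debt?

Monthly rate r = 25.6%/12 = 2.13333% = 0.0213333.
At £165.00/mo: n = ⌈−ln(1 − rB₀/P)/ln(1+r)⌉ = 27 payments (last £102.87); total interest = total paid − £3,325.00 = £1,067.87.
At £240.00/mo: 17 payments (last £143.89); total interest £658.89.
Interest saved = £1,067.87 − £658.89 = £408.98.

£408.98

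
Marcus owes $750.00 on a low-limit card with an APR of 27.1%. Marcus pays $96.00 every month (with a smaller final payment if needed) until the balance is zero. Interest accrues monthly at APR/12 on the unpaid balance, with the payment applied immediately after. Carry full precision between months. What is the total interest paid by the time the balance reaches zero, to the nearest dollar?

$85

Monthly rate r = 27.1%/12 = 2.25833% = 0.0225833.
Payoff takes n = ⌈−ln(1 − rB₀/P)/ln(1+r)⌉ = ⌈8.692⌉ = 9 payments; the last is $66.66.
Total paid = 8·$96.00 + $66.66 = $834.66.
Total interest = total paid − principal = $834.66 − $750.00 = $84.66.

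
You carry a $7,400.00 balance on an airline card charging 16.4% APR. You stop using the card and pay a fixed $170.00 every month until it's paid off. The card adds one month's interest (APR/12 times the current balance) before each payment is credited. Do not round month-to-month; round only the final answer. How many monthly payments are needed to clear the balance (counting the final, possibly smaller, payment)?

67 months

Monthly rate r = 16.4%/12 = 1.36667% = 0.0136667.
Recurrence: B ← B·(1+r) − $170.00.
Month 1: interest $101.13; balance after payment $7,331.13.
Month 2: interest $100.19; balance after payment $7,261.33.
Closed form: n = −ln(1 − rB₀/P)/ln(1+r) = −ln(0.4051)/ln(1.01367) ≈ 66.570, so the balance reaches zero during payment 67.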